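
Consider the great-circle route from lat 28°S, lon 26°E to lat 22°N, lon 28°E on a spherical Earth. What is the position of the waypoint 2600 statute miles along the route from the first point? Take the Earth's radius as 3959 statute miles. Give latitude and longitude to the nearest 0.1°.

≈ lat 9.6°N, lon 27.5°E

Convert each endpoint to a unit vector on the sphere (x = cos φ cos λ, y = cos φ sin λ, z = sin φ).
The central angle between the endpoints is δ = arccos(p₁·p₂) ≈ 0.873 rad (50.0°). The total great-circle distance is δ·R ≈ 0.873 × 3959 ≈ 3457 mi, so the target fraction is f = 2600/3457 ≈ 0.752.
Interpolate at f ≈ 0.752 with slerp weights a = sin((1−f)δ)/sin δ ≈ 0.280, b = sin(fδ)/sin δ ≈ 0.797.
p = a·p₁ + b·p₂ ≈ (0.875, 0.455, 0.167); φ = arcsin(p_z) ≈ 9.60°, λ = atan2(p_y, p_x) ≈ 27.50°.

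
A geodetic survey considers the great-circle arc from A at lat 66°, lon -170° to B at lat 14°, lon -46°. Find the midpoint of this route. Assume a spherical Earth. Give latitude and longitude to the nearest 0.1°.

Convert each endpoint to a unit vector on the sphere (x = cos φ cos λ, y = cos φ sin λ, z = sin φ).
The central angle between the endpoints is δ = arccos(p₁·p₂) ≈ 1.570 rad (90.0°).
Interpolate at f = 1/2 with slerp weights a = sin((1−f)δ)/sin δ ≈ 0.707, b = sin(fδ)/sin δ ≈ 0.707.
p = a·p₁ + b·p₂ ≈ (0.193, -0.543, 0.817); φ = arcsin(p_z) ≈ 54.78°, λ = atan2(p_y, p_x) ≈ -70.41°.

≈ lat 54.8°, lon -70.4°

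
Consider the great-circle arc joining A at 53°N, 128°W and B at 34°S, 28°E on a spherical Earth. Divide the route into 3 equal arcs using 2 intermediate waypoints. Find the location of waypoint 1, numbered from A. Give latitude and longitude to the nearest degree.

≈ 52°N, 37°W

Convert each endpoint to a unit vector on the sphere (x = cos φ cos λ, y = cos φ sin λ, z = sin φ).
The central angle between the endpoints is δ = arccos(p₁·p₂) ≈ 2.696 rad (154.5°).
Interpolate at f = 1/3 with slerp weights a = sin((1−f)δ)/sin δ ≈ 2.261, b = sin(fδ)/sin δ ≈ 1.816.
p = a·p₁ + b·p₂ ≈ (0.491, -0.366, 0.790); φ = arcsin(p_z) ≈ 52.23°, λ = atan2(p_y, p_x) ≈ -36.65°.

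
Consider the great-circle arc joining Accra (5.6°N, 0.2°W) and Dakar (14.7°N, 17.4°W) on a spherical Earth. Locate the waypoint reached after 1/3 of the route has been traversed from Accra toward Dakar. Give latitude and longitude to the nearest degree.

From cos δ = sin φ₁ sin φ₂ + cos φ₁ cos φ₂ cos Δλ, the central angle is δ ≈ 0.335 rad (19.2°).
Interpolate at f = 1/3 with slerp weights a = sin((1−f)δ)/sin δ ≈ 0.674, b = sin(fδ)/sin δ ≈ 0.339.
p = a·p₁ + b·p₂ ≈ (0.983, -0.100, 0.152); φ = arcsin(p_z) ≈ 8.73°, λ = atan2(p_y, p_x) ≈ -5.83°.

≈ 9°N, 6°W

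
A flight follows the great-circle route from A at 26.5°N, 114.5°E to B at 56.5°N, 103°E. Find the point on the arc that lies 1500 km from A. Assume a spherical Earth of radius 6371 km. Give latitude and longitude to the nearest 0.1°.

≈ 39.6°N, 110.8°E

The haversine formula gives a central angle δ ≈ 0.543 rad (31.1°) between the endpoints. The total great-circle distance is δ·R ≈ 0.543 × 6371 ≈ 3460 km, so the target fraction is f = 1500/3460 ≈ 0.434.
Interpolate at f ≈ 0.434 with slerp weights a = sin((1−f)δ)/sin δ ≈ 0.586, b = sin(fδ)/sin δ ≈ 0.451.
p = a·p₁ + b·p₂ ≈ (-0.274, 0.720, 0.638); φ = arcsin(p_z) ≈ 39.63°, λ = atan2(p_y, p_x) ≈ 110.80°.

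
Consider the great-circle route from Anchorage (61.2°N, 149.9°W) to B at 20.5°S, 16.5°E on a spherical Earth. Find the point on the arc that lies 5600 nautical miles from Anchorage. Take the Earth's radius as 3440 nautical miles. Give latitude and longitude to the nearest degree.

Write both endpoints as unit vectors p₁, p₂ with components (cos φ cos λ, cos φ sin λ, sin φ).
The central angle between the endpoints is δ = arccos(p₁·p₂) ≈ 2.412 rad (138.2°). The total great-circle distance is δ·R ≈ 2.412 × 3440 ≈ 8297 nmi, so the target fraction is f = 5600/8297 ≈ 0.675.
Interpolate at f ≈ 0.675 with slerp weights a = sin((1−f)δ)/sin δ ≈ 1.060, b = sin(fδ)/sin δ ≈ 1.498.
p = a·p₁ + b·p₂ ≈ (0.904, 0.142, 0.404); φ = arcsin(p_z) ≈ 23.82°, λ = atan2(p_y, p_x) ≈ 8.96°.

≈ 24°N, 9°E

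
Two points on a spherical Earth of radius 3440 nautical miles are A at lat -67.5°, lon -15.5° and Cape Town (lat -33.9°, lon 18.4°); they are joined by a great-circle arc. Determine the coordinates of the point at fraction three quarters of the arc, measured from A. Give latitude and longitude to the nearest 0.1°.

Convert each endpoint to a unit vector on the sphere (x = cos φ cos λ, y = cos φ sin λ, z = sin φ).
The central angle between the endpoints is δ = arccos(p₁·p₂) ≈ 0.678 rad (38.8°).
Interpolate at f = 3/4 with slerp weights a = sin((1−f)δ)/sin δ ≈ 0.269, b = sin(fδ)/sin δ ≈ 0.776.
p = a·p₁ + b·p₂ ≈ (0.710, 0.176, -0.681); φ = arcsin(p_z) ≈ -42.95°, λ = atan2(p_y, p_x) ≈ 13.90°.

≈ lat -43.0°, lon 13.9°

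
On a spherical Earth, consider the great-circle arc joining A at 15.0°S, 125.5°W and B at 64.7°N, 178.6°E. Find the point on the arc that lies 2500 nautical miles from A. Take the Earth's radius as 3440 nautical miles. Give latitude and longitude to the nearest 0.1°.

≈ 24.0°N, 140.4°W

Convert each endpoint to a unit vector on the sphere (x = cos φ cos λ, y = cos φ sin λ, z = sin φ).
The central angle between the endpoints is δ = arccos(p₁·p₂) ≈ 1.573 rad (90.1°). The total great-circle distance is δ·R ≈ 1.573 × 3440 ≈ 5412 nmi, so the target fraction is f = 2500/5412 ≈ 0.462.
Interpolate at f ≈ 0.462 with slerp weights a = sin((1−f)δ)/sin δ ≈ 0.749, b = sin(fδ)/sin δ ≈ 0.664.
p = a·p₁ + b·p₂ ≈ (-0.704, -0.582, 0.407); φ = arcsin(p_z) ≈ 24.01°, λ = atan2(p_y, p_x) ≈ -140.42°.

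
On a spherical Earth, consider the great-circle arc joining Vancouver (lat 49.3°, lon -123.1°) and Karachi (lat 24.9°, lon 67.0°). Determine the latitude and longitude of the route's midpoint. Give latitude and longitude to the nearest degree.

≈ lat 76°, lon 90°

From cos δ = sin φ₁ sin φ₂ + cos φ₁ cos φ₂ cos Δλ, the central angle is δ ≈ 1.837 rad (105.3°).
Interpolate at f = 1/2 with slerp weights a = sin((1−f)δ)/sin δ ≈ 0.824, b = sin(fδ)/sin δ ≈ 0.824.
p = a·p₁ + b·p₂ ≈ (-0.001, 0.238, 0.971); φ = arcsin(p_z) ≈ 76.24°, λ = atan2(p_y, p_x) ≈ 90.34°.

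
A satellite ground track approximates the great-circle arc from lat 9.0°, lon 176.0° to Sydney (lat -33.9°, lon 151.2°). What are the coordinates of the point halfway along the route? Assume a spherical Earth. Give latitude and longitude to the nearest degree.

≈ lat -13°, lon 165°

Convert each endpoint to a unit vector on the sphere (x = cos φ cos λ, y = cos φ sin λ, z = sin φ).
The central angle between the endpoints is δ = arccos(p₁·p₂) ≈ 0.854 rad (48.9°).
Interpolate at f = 1/2 with slerp weights a = sin((1−f)δ)/sin δ ≈ 0.549, b = sin(fδ)/sin δ ≈ 0.549.
p = a·p₁ + b·p₂ ≈ (-0.941, 0.258, -0.220); φ = arcsin(p_z) ≈ -12.74°, λ = atan2(p_y, p_x) ≈ 164.69°.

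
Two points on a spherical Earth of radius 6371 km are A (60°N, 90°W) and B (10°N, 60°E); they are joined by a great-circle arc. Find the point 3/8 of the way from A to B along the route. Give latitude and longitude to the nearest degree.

Write both endpoints as unit vectors p₁, p₂ with components (cos φ cos λ, cos φ sin λ, sin φ).
The central angle between the endpoints is δ = arccos(p₁·p₂) ≈ 1.850 rad (106.0°).
Interpolate at f = 3/8 with slerp weights a = sin((1−f)δ)/sin δ ≈ 0.952, b = sin(fδ)/sin δ ≈ 0.665.
p = a·p₁ + b·p₂ ≈ (0.328, 0.091, 0.940); φ = arcsin(p_z) ≈ 70.11°, λ = atan2(p_y, p_x) ≈ 15.57°.

≈ (70°N, 16°E)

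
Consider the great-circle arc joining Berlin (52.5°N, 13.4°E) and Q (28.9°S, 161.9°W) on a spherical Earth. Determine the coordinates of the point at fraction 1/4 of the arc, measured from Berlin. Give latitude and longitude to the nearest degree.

The haversine formula gives a central angle δ ≈ 2.725 rad (156.1°) between the endpoints.
Interpolate at f = 1/4 with slerp weights a = sin((1−f)δ)/sin δ ≈ 2.201, b = sin(fδ)/sin δ ≈ 1.557.
p = a·p₁ + b·p₂ ≈ (0.008, -0.113, 0.994); φ = arcsin(p_z) ≈ 83.49°, λ = atan2(p_y, p_x) ≈ -86.20°.

≈ (83°N, 86°W)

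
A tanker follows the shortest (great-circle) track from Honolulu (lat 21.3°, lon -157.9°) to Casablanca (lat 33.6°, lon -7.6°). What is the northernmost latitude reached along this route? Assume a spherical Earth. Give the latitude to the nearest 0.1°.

≈ 64.1°

The great circle lies in the plane with unit normal n̂ = (p₁ × p₂)/|p₁ × p₂|.
Here n̂_z ≈ +0.436; the vertex latitude is φ_max = arccos|n̂_z| ≈ 64.1°.
Check via Clairaut: cos φ_max = |cos φ₁| · sin C = cos(21.3°)·sin(27.9°) ≈ 0.436, again giving ≈ 64.1°.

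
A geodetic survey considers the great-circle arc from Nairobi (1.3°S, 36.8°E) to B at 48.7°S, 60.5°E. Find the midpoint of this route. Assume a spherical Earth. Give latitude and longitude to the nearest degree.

≈ 25°S, 46°E

From cos δ = sin φ₁ sin φ₂ + cos φ₁ cos φ₂ cos Δλ, the central angle is δ ≈ 0.900 rad (51.6°).
Interpolate at f = 1/2 with slerp weights a = sin((1−f)δ)/sin δ ≈ 0.555, b = sin(fδ)/sin δ ≈ 0.555.
p = a·p₁ + b·p₂ ≈ (0.625, 0.652, -0.430); φ = arcsin(p_z) ≈ -25.46°, λ = atan2(p_y, p_x) ≈ 46.19°.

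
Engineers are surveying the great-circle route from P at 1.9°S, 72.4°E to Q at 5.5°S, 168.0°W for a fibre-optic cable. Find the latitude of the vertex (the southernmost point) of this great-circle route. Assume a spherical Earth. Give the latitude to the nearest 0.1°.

The great circle lies in the plane with unit normal n̂ = (p₁ × p₂)/|p₁ × p₂|.
Here n̂_z ≈ +0.991; the vertex latitude is φ_max = arccos|n̂_z| ≈ 7.6°.

≈ 7.6°S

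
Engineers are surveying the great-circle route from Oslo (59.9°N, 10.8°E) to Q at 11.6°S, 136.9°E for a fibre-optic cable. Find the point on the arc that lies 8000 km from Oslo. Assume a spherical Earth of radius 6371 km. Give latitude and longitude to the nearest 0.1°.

≈ 28.9°N, 115.0°E

Write both endpoints as unit vectors p₁, p₂ with components (cos φ cos λ, cos φ sin λ, sin φ).
The central angle between the endpoints is δ = arccos(p₁·p₂) ≈ 2.053 rad (117.6°). The total great-circle distance is δ·R ≈ 2.053 × 6371 ≈ 13077 km, so the target fraction is f = 8000/13077 ≈ 0.612.
Interpolate at f ≈ 0.612 with slerp weights a = sin((1−f)δ)/sin δ ≈ 0.807, b = sin(fδ)/sin δ ≈ 1.073.
p = a·p₁ + b·p₂ ≈ (-0.370, 0.794, 0.483); φ = arcsin(p_z) ≈ 28.85°, λ = atan2(p_y, p_x) ≈ 114.97°.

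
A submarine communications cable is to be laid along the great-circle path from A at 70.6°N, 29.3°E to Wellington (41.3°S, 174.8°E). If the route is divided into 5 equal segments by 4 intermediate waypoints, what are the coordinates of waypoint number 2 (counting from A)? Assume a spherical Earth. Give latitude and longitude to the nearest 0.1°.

Write both endpoints as unit vectors p₁, p₂ with components (cos φ cos λ, cos φ sin λ, sin φ).
The central angle between the endpoints is δ = arccos(p₁·p₂) ≈ 2.547 rad (145.9°).
Interpolate at f = 2/5 with slerp weights a = sin((1−f)δ)/sin δ ≈ 1.783, b = sin(fδ)/sin δ ≈ 1.519.
p = a·p₁ + b·p₂ ≈ (-0.620, 0.393, 0.679); φ = arcsin(p_z) ≈ 42.75°, λ = atan2(p_y, p_x) ≈ 147.63°.

≈ 42.7°N, 147.6°E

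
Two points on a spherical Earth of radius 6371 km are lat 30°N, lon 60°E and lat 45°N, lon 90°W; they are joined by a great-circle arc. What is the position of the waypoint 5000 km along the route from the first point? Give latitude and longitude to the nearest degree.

≈ lat 68°N, lon 18°E

Convert each endpoint to a unit vector on the sphere (x = cos φ cos λ, y = cos φ sin λ, z = sin φ).
The central angle between the endpoints is δ = arccos(p₁·p₂) ≈ 1.749 rad (100.2°). The total great-circle distance is δ·R ≈ 1.749 × 6371 ≈ 11140 km, so the target fraction is f = 5000/11140 ≈ 0.449.
Interpolate at f ≈ 0.449 with slerp weights a = sin((1−f)δ)/sin δ ≈ 0.834, b = sin(fδ)/sin δ ≈ 0.718.
p = a·p₁ + b·p₂ ≈ (0.361, 0.118, 0.925); φ = arcsin(p_z) ≈ 67.66°, λ = atan2(p_y, p_x) ≈ 18.11°.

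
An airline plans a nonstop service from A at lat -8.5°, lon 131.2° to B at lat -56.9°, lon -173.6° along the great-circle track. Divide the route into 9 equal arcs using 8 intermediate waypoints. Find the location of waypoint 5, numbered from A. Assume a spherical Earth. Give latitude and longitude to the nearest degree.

From cos δ = sin φ₁ sin φ₂ + cos φ₁ cos φ₂ cos Δλ, the central angle is δ ≈ 1.124 rad (64.4°).
Interpolate at f = 5/9 with slerp weights a = sin((1−f)δ)/sin δ ≈ 0.531, b = sin(fδ)/sin δ ≈ 0.648.
p = a·p₁ + b·p₂ ≈ (-0.698, 0.356, -0.622); φ = arcsin(p_z) ≈ -38.43°, λ = atan2(p_y, p_x) ≈ 152.98°.

≈ lat -38°, lon 153°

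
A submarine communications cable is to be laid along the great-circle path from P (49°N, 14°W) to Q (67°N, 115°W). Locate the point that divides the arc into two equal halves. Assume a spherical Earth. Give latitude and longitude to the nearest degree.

Write both endpoints as unit vectors p₁, p₂ with components (cos φ cos λ, cos φ sin λ, sin φ).
The central angle between the endpoints is δ = arccos(p₁·p₂) ≈ 0.869 rad (49.8°).
Interpolate at f = 1/2 with slerp weights a = sin((1−f)δ)/sin δ ≈ 0.551, b = sin(fδ)/sin δ ≈ 0.551.
p = a·p₁ + b·p₂ ≈ (0.260, -0.283, 0.923); φ = arcsin(p_z) ≈ 67.42°, λ = atan2(p_y, p_x) ≈ -47.41°.

≈ (67°N, 47°W)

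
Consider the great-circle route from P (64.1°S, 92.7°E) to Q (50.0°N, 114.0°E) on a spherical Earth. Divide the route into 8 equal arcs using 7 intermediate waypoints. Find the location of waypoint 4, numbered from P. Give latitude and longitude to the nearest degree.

≈ (7°S, 105°E)

The haversine formula gives a central angle δ ≈ 2.013 rad (115.3°) between the endpoints.
Interpolate at f = 4/8 with slerp weights a = sin((1−f)δ)/sin δ ≈ 0.935, b = sin(fδ)/sin δ ≈ 0.935.
p = a·p₁ + b·p₂ ≈ (-0.264, 0.957, -0.125); φ = arcsin(p_z) ≈ -7.17°, λ = atan2(p_y, p_x) ≈ 105.40°.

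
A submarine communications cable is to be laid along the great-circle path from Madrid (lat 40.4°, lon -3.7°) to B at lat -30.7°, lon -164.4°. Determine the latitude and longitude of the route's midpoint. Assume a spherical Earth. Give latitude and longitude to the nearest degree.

≈ lat 25°, lon -104°

From cos δ = sin φ₁ sin φ₂ + cos φ₁ cos φ₂ cos Δλ, the central angle is δ ≈ 2.821 rad (161.6°).
Interpolate at f = 1/2 with slerp weights a = sin((1−f)δ)/sin δ ≈ 3.128, b = sin(fδ)/sin δ ≈ 3.128.
p = a·p₁ + b·p₂ ≈ (-0.213, -0.877, 0.430); φ = arcsin(p_z) ≈ 25.49°, λ = atan2(p_y, p_x) ≈ -103.68°.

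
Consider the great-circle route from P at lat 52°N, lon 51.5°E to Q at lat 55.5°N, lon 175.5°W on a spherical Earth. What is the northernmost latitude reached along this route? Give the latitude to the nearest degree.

The great circle lies in the plane with unit normal n̂ = (p₁ × p₂)/|p₁ × p₂|.
Here n̂_z ≈ +0.280; the vertex latitude is φ_max = arccos|n̂_z| ≈ 73.7°.

≈ 74°N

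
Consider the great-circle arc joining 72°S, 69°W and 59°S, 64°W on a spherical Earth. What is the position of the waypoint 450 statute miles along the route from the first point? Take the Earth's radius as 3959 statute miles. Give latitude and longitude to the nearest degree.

From cos δ = sin φ₁ sin φ₂ + cos φ₁ cos φ₂ cos Δλ, the central angle is δ ≈ 0.230 rad (13.2°). The total great-circle distance is δ·R ≈ 0.230 × 3959 ≈ 909 mi, so the target fraction is f = 450/909 ≈ 0.495.
Interpolate at f ≈ 0.495 with slerp weights a = sin((1−f)δ)/sin δ ≈ 0.508, b = sin(fδ)/sin δ ≈ 0.498.
p = a·p₁ + b·p₂ ≈ (0.169, -0.377, -0.911); φ = arcsin(p_z) ≈ -65.58°, λ = atan2(p_y, p_x) ≈ -65.90°.

≈ 66°S, 66°W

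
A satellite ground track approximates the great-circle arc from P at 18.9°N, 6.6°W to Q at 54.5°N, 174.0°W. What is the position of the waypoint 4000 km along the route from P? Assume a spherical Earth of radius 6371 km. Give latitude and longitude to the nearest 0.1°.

Write both endpoints as unit vectors p₁, p₂ with components (cos φ cos λ, cos φ sin λ, sin φ).
The central angle between the endpoints is δ = arccos(p₁·p₂) ≈ 1.847 rad (105.8°). The total great-circle distance is δ·R ≈ 1.847 × 6371 ≈ 11766 km, so the target fraction is f = 4000/11766 ≈ 0.340.
Interpolate at f ≈ 0.340 with slerp weights a = sin((1−f)δ)/sin δ ≈ 0.976, b = sin(fδ)/sin δ ≈ 0.610.
p = a·p₁ + b·p₂ ≈ (0.564, -0.143, 0.813); φ = arcsin(p_z) ≈ 54.39°, λ = atan2(p_y, p_x) ≈ -14.23°.

≈ 54.4°N, 14.2°W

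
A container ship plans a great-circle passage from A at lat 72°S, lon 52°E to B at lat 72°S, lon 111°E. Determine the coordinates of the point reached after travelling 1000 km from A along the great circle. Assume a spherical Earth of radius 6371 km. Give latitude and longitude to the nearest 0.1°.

The haversine formula gives a central angle δ ≈ 0.306 rad (17.5°) between the endpoints. The total great-circle distance is δ·R ≈ 0.306 × 6371 ≈ 1946 km, so the target fraction is f = 1000/1946 ≈ 0.514.
Interpolate at f ≈ 0.514 with slerp weights a = sin((1−f)δ)/sin δ ≈ 0.492, b = sin(fδ)/sin δ ≈ 0.520.
p = a·p₁ + b·p₂ ≈ (0.036, 0.270, -0.962); φ = arcsin(p_z) ≈ -74.21°, λ = atan2(p_y, p_x) ≈ 82.38°.

≈ lat 74.2°S, lon 82.4°E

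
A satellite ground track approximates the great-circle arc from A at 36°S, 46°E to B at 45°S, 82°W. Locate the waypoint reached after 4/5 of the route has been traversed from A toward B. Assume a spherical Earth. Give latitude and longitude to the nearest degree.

≈ 57°S, 62°W

Write both endpoints as unit vectors p₁, p₂ with components (cos φ cos λ, cos φ sin λ, sin φ).
The central angle between the endpoints is δ = arccos(p₁·p₂) ≈ 1.507 rad (86.4°).
Interpolate at f = 4/5 with slerp weights a = sin((1−f)δ)/sin δ ≈ 0.298, b = sin(fδ)/sin δ ≈ 0.936.
p = a·p₁ + b·p₂ ≈ (0.259, -0.482, -0.837); φ = arcsin(p_z) ≈ -56.80°, λ = atan2(p_y, p_x) ≈ -61.73°.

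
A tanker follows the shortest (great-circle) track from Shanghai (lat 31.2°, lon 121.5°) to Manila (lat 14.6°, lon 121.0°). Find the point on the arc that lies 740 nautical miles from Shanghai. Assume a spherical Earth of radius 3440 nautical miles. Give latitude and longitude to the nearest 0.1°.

≈ lat 18.9°, lon 121.1°

Write both endpoints as unit vectors p₁, p₂ with components (cos φ cos λ, cos φ sin λ, sin φ).
The central angle between the endpoints is δ = arccos(p₁·p₂) ≈ 0.290 rad (16.6°). The total great-circle distance is δ·R ≈ 0.290 × 3440 ≈ 997 nmi, so the target fraction is f = 740/997 ≈ 0.742.
Interpolate at f ≈ 0.742 with slerp weights a = sin((1−f)δ)/sin δ ≈ 0.261, b = sin(fδ)/sin δ ≈ 0.747.
p = a·p₁ + b·p₂ ≈ (-0.489, 0.810, 0.324); φ = arcsin(p_z) ≈ 18.88°, λ = atan2(p_y, p_x) ≈ 121.12°.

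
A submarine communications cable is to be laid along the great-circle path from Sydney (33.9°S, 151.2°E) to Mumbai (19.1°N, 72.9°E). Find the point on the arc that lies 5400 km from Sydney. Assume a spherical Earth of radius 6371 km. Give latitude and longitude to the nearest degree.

≈ (8°S, 107°E)

The haversine formula gives a central angle δ ≈ 1.594 rad (91.3°) between the endpoints. The total great-circle distance is δ·R ≈ 1.594 × 6371 ≈ 10157 km, so the target fraction is f = 5400/10157 ≈ 0.532.
Interpolate at f ≈ 0.532 with slerp weights a = sin((1−f)δ)/sin δ ≈ 0.679, b = sin(fδ)/sin δ ≈ 0.750.
p = a·p₁ + b·p₂ ≈ (-0.286, 0.949, -0.134); φ = arcsin(p_z) ≈ -7.67°, λ = atan2(p_y, p_x) ≈ 106.76°.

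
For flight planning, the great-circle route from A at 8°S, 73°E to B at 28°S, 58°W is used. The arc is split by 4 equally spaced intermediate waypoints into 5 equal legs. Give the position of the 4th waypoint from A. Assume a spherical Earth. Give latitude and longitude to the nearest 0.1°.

The haversine formula gives a central angle δ ≈ 2.104 rad (120.6°) between the endpoints.
Interpolate at f = 4/5 with slerp weights a = sin((1−f)δ)/sin δ ≈ 0.474, b = sin(fδ)/sin δ ≈ 1.154.
p = a·p₁ + b·p₂ ≈ (0.677, -0.415, -0.608); φ = arcsin(p_z) ≈ -37.42°, λ = atan2(p_y, p_x) ≈ -31.49°.

≈ 37.4°S, 31.5°W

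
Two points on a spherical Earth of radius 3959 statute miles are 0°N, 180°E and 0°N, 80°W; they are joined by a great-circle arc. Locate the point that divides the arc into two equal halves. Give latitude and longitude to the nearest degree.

Convert each endpoint to a unit vector on the sphere (x = cos φ cos λ, y = cos φ sin λ, z = sin φ).
The central angle between the endpoints is δ = arccos(p₁·p₂) ≈ 1.745 rad (100.0°).
Interpolate at f = 1/2 with slerp weights a = sin((1−f)δ)/sin δ ≈ 0.778, b = sin(fδ)/sin δ ≈ 0.778.
p = a·p₁ + b·p₂ ≈ (-0.643, -0.766, 0.000); φ = arcsin(p_z) ≈ 0.00°, λ = atan2(p_y, p_x) ≈ -130.00°.

≈ 0°N, 130°W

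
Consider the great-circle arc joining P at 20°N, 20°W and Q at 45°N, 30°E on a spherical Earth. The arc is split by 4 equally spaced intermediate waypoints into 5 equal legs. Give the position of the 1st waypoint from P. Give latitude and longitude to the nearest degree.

Convert each endpoint to a unit vector on the sphere (x = cos φ cos λ, y = cos φ sin λ, z = sin φ).
The central angle between the endpoints is δ = arccos(p₁·p₂) ≈ 0.838 rad (48.0°).
Interpolate at f = 1/5 with slerp weights a = sin((1−f)δ)/sin δ ≈ 0.836, b = sin(fδ)/sin δ ≈ 0.224.
p = a·p₁ + b·p₂ ≈ (0.876, -0.189, 0.445); φ = arcsin(p_z) ≈ 26.40°, λ = atan2(p_y, p_x) ≈ -12.20°.

≈ 26°N, 12°W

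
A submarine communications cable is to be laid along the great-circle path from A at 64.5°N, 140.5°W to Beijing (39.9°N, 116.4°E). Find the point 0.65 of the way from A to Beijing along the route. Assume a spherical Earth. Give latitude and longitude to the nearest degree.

≈ 57°N, 135°E

Convert each endpoint to a unit vector on the sphere (x = cos φ cos λ, y = cos φ sin λ, z = sin φ).
The central angle between the endpoints is δ = arccos(p₁·p₂) ≈ 1.042 rad (59.7°).
Interpolate at f = 0.65 with slerp weights a = sin((1−f)δ)/sin δ ≈ 0.413, b = sin(fδ)/sin δ ≈ 0.726.
p = a·p₁ + b·p₂ ≈ (-0.385, 0.386, 0.839); φ = arcsin(p_z) ≈ 56.99°, λ = atan2(p_y, p_x) ≈ 134.94°.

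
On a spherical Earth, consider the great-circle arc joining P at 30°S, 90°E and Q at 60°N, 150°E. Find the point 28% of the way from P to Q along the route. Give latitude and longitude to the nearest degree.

The haversine formula gives a central angle δ ≈ 1.789 rad (102.5°) between the endpoints.
Interpolate at f = 0.28 with slerp weights a = sin((1−f)δ)/sin δ ≈ 0.984, b = sin(fδ)/sin δ ≈ 0.492.
p = a·p₁ + b·p₂ ≈ (-0.213, 0.975, -0.066); φ = arcsin(p_z) ≈ -3.77°, λ = atan2(p_y, p_x) ≈ 102.33°.

≈ 4°S, 102°E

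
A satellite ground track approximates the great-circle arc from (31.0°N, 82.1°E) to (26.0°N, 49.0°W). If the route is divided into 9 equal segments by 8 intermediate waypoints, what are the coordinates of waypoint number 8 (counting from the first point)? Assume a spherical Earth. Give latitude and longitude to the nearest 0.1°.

≈ (34.4°N, 39.4°W)

Write both endpoints as unit vectors p₁, p₂ with components (cos φ cos λ, cos φ sin λ, sin φ).
The central angle between the endpoints is δ = arccos(p₁·p₂) ≈ 1.855 rad (106.3°).
Interpolate at f = 8/9 with slerp weights a = sin((1−f)δ)/sin δ ≈ 0.213, b = sin(fδ)/sin δ ≈ 1.039.
p = a·p₁ + b·p₂ ≈ (0.638, -0.524, 0.565); φ = arcsin(p_z) ≈ 34.41°, λ = atan2(p_y, p_x) ≈ -39.39°.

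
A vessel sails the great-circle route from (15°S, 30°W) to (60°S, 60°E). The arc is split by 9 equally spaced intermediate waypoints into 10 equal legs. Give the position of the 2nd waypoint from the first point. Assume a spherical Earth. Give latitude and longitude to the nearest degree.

Convert each endpoint to a unit vector on the sphere (x = cos φ cos λ, y = cos φ sin λ, z = sin φ).
The central angle between the endpoints is δ = arccos(p₁·p₂) ≈ 1.345 rad (77.0°).
Interpolate at f = 2/10 with slerp weights a = sin((1−f)δ)/sin δ ≈ 0.903, b = sin(fδ)/sin δ ≈ 0.273.
p = a·p₁ + b·p₂ ≈ (0.823, -0.318, -0.470); φ = arcsin(p_z) ≈ -28.02°, λ = atan2(p_y, p_x) ≈ -21.12°.

≈ (28°S, 21°W)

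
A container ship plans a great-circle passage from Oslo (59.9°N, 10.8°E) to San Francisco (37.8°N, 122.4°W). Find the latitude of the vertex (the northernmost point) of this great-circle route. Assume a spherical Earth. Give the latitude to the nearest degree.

≈ 73°N

The great circle lies in the plane with unit normal n̂ = (p₁ × p₂)/|p₁ × p₂|.
Here n̂_z ≈ -0.299; the vertex latitude is φ_max = arccos|n̂_z| ≈ 72.6°.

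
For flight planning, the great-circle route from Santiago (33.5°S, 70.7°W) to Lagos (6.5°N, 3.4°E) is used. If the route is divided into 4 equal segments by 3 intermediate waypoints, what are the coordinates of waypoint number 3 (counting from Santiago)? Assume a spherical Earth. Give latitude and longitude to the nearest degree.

Write both endpoints as unit vectors p₁, p₂ with components (cos φ cos λ, cos φ sin λ, sin φ).
The central angle between the endpoints is δ = arccos(p₁·p₂) ≈ 1.406 rad (80.5°).
Interpolate at f = 3/4 with slerp weights a = sin((1−f)δ)/sin δ ≈ 0.349, b = sin(fδ)/sin δ ≈ 0.881.
p = a·p₁ + b·p₂ ≈ (0.970, -0.223, -0.093); φ = arcsin(p_z) ≈ -5.33°, λ = atan2(p_y, p_x) ≈ -12.92°.

≈ (5°S, 13°W)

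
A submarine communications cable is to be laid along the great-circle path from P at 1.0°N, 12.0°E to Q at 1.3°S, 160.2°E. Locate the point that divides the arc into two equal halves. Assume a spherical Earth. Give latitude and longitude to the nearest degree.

Convert each endpoint to a unit vector on the sphere (x = cos φ cos λ, y = cos φ sin λ, z = sin φ).
The central angle between the endpoints is δ = arccos(p₁·p₂) ≈ 2.587 rad (148.2°).
Interpolate at f = 1/2 with slerp weights a = sin((1−f)δ)/sin δ ≈ 1.825, b = sin(fδ)/sin δ ≈ 1.825.
p = a·p₁ + b·p₂ ≈ (0.068, 0.998, -0.010); φ = arcsin(p_z) ≈ -0.55°, λ = atan2(p_y, p_x) ≈ 86.09°.

≈ 1°S, 86°E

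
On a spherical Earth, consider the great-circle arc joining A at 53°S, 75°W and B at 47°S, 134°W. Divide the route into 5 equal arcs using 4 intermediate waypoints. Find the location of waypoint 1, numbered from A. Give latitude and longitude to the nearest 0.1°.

The haversine formula gives a central angle δ ≈ 0.651 rad (37.3°) between the endpoints.
Interpolate at f = 1/5 with slerp weights a = sin((1−f)δ)/sin δ ≈ 0.821, b = sin(fδ)/sin δ ≈ 0.214.
p = a·p₁ + b·p₂ ≈ (0.026, -0.582, -0.812); φ = arcsin(p_z) ≈ -54.34°, λ = atan2(p_y, p_x) ≈ -87.41°.

≈ 54.3°S, 87.4°W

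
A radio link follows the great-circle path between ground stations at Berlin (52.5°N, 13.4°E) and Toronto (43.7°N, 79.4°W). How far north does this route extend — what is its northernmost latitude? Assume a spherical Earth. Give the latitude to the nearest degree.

The great circle lies in the plane with unit normal n̂ = (p₁ × p₂)/|p₁ × p₂|.
Here n̂_z ≈ -0.517; the vertex latitude is φ_max = arccos|n̂_z| ≈ 58.9°.

≈ 59°N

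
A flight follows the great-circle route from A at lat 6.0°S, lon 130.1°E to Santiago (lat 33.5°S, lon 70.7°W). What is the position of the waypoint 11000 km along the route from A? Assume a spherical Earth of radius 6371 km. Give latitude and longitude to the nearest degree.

Write both endpoints as unit vectors p₁, p₂ with components (cos φ cos λ, cos φ sin λ, sin φ).
The central angle between the endpoints is δ = arccos(p₁·p₂) ≈ 2.371 rad (135.9°). The total great-circle distance is δ·R ≈ 2.371 × 6371 ≈ 15106 km, so the target fraction is f = 11000/15106 ≈ 0.728.
Interpolate at f ≈ 0.728 with slerp weights a = sin((1−f)δ)/sin δ ≈ 0.863, b = sin(fδ)/sin δ ≈ 1.418.
p = a·p₁ + b·p₂ ≈ (-0.162, -0.460, -0.873); φ = arcsin(p_z) ≈ -60.81°, λ = atan2(p_y, p_x) ≈ -109.36°.

≈ lat 61°S, lon 109°W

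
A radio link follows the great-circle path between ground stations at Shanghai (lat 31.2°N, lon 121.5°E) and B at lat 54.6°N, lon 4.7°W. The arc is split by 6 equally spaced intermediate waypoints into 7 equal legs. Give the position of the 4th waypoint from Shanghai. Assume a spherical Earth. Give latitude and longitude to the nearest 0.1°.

≈ lat 64.9°N, lon 67.0°E

The haversine formula gives a central angle δ ≈ 1.441 rad (82.6°) between the endpoints.
Interpolate at f = 4/7 with slerp weights a = sin((1−f)δ)/sin δ ≈ 0.584, b = sin(fδ)/sin δ ≈ 0.740.
p = a·p₁ + b·p₂ ≈ (0.166, 0.391, 0.905); φ = arcsin(p_z) ≈ 64.88°, λ = atan2(p_y, p_x) ≈ 66.98°.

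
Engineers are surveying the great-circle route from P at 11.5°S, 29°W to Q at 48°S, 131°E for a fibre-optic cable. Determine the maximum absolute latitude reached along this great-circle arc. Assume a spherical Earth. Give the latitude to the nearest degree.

The great circle lies in the plane with unit normal n̂ = (p₁ × p₂)/|p₁ × p₂|.
Here n̂_z ≈ +0.254; the vertex latitude is φ_max = arccos|n̂_z| ≈ 75.3°.
Check via Clairaut: cos φ_max = |cos φ₁| · sin C = cos(11.5°)·sin(165.0°) ≈ 0.254, again giving ≈ 75.3°.

≈ 75°S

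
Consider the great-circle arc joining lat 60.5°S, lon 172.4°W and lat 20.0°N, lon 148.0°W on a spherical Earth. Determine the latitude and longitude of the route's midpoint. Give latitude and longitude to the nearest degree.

≈ lat 21°S, lon 156°W

Convert each endpoint to a unit vector on the sphere (x = cos φ cos λ, y = cos φ sin λ, z = sin φ).
The central angle between the endpoints is δ = arccos(p₁·p₂) ≈ 1.447 rad (82.9°).
Interpolate at f = 1/2 with slerp weights a = sin((1−f)δ)/sin δ ≈ 0.667, b = sin(fδ)/sin δ ≈ 0.667.
p = a·p₁ + b·p₂ ≈ (-0.857, -0.376, -0.352); φ = arcsin(p_z) ≈ -20.64°, λ = atan2(p_y, p_x) ≈ -156.34°.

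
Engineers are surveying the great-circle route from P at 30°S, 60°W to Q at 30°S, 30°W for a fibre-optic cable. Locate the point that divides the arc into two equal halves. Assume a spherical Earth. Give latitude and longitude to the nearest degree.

Convert each endpoint to a unit vector on the sphere (x = cos φ cos λ, y = cos φ sin λ, z = sin φ).
The central angle between the endpoints is δ = arccos(p₁·p₂) ≈ 0.452 rad (25.9°).
Interpolate at f = 1/2 with slerp weights a = sin((1−f)δ)/sin δ ≈ 0.513, b = sin(fδ)/sin δ ≈ 0.513.
p = a·p₁ + b·p₂ ≈ (0.607, -0.607, -0.513); φ = arcsin(p_z) ≈ -30.87°, λ = atan2(p_y, p_x) ≈ -45.00°.

≈ 31°S, 45°W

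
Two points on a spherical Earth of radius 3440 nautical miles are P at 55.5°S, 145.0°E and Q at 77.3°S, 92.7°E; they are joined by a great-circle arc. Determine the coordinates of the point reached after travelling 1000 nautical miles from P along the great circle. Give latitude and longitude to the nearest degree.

≈ 70°S, 127°E

Write both endpoints as unit vectors p₁, p₂ with components (cos φ cos λ, cos φ sin λ, sin φ).
The central angle between the endpoints is δ = arccos(p₁·p₂) ≈ 0.495 rad (28.3°). The total great-circle distance is δ·R ≈ 0.495 × 3440 ≈ 1702 nmi, so the target fraction is f = 1000/1702 ≈ 0.588.
Interpolate at f ≈ 0.588 with slerp weights a = sin((1−f)δ)/sin δ ≈ 0.427, b = sin(fδ)/sin δ ≈ 0.604.
p = a·p₁ + b·p₂ ≈ (-0.204, 0.271, -0.941); φ = arcsin(p_z) ≈ -70.15°, λ = atan2(p_y, p_x) ≈ 126.98°.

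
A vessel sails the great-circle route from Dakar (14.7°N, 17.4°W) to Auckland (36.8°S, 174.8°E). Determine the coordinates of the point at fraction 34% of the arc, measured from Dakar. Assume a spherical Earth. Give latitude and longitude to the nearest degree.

Write both endpoints as unit vectors p₁, p₂ with components (cos φ cos λ, cos φ sin λ, sin φ).
The central angle between the endpoints is δ = arccos(p₁·p₂) ≈ 2.712 rad (155.4°).
Interpolate at f = 0.34 with slerp weights a = sin((1−f)δ)/sin δ ≈ 2.342, b = sin(fδ)/sin δ ≈ 1.912.
p = a·p₁ + b·p₂ ≈ (0.637, -0.539, -0.551); φ = arcsin(p_z) ≈ -33.44°, λ = atan2(p_y, p_x) ≈ -40.21°.

≈ 33°S, 40°W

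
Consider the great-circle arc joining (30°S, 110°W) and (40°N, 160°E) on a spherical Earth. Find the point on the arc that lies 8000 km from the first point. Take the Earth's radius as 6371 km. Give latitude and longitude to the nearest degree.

≈ (19°N, 165°W)

Convert each endpoint to a unit vector on the sphere (x = cos φ cos λ, y = cos φ sin λ, z = sin φ).
The central angle between the endpoints is δ = arccos(p₁·p₂) ≈ 1.898 rad (108.7°). The total great-circle distance is δ·R ≈ 1.898 × 6371 ≈ 12092 km, so the target fraction is f = 8000/12092 ≈ 0.662.
Interpolate at f ≈ 0.662 with slerp weights a = sin((1−f)δ)/sin δ ≈ 0.633, b = sin(fδ)/sin δ ≈ 1.004.
p = a·p₁ + b·p₂ ≈ (-0.910, -0.252, 0.329); φ = arcsin(p_z) ≈ 19.21°, λ = atan2(p_y, p_x) ≈ -164.54°.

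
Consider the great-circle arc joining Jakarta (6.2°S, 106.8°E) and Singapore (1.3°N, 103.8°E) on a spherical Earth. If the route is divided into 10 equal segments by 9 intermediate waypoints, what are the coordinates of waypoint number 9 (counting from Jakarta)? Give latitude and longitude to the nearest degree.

Write both endpoints as unit vectors p₁, p₂ with components (cos φ cos λ, cos φ sin λ, sin φ).
The central angle between the endpoints is δ = arccos(p₁·p₂) ≈ 0.141 rad (8.1°).
Interpolate at f = 9/10 with slerp weights a = sin((1−f)δ)/sin δ ≈ 0.100, b = sin(fδ)/sin δ ≈ 0.901.
p = a·p₁ + b·p₂ ≈ (-0.244, 0.970, 0.010); φ = arcsin(p_z) ≈ 0.55°, λ = atan2(p_y, p_x) ≈ 104.10°.

≈ 1°N, 104°E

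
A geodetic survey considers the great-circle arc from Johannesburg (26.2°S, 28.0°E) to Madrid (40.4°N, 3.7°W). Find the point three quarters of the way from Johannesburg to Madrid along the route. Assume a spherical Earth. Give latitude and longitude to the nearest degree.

From cos δ = sin φ₁ sin φ₂ + cos φ₁ cos φ₂ cos Δλ, the central angle is δ ≈ 1.271 rad (72.8°).
Interpolate at f = 3/4 with slerp weights a = sin((1−f)δ)/sin δ ≈ 0.327, b = sin(fδ)/sin δ ≈ 0.853.
p = a·p₁ + b·p₂ ≈ (0.908, 0.096, 0.409); φ = arcsin(p_z) ≈ 24.12°, λ = atan2(p_y, p_x) ≈ 6.03°.

≈ (24°N, 6°E)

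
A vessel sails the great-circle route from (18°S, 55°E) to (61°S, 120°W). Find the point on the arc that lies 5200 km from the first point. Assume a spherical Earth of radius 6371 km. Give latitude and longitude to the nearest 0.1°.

≈ (64.7°S, 50.8°E)

Convert each endpoint to a unit vector on the sphere (x = cos φ cos λ, y = cos φ sin λ, z = sin φ).
The central angle between the endpoints is δ = arccos(p₁·p₂) ≈ 1.761 rad (100.9°). The total great-circle distance is δ·R ≈ 1.761 × 6371 ≈ 11219 km, so the target fraction is f = 5200/11219 ≈ 0.463.
Interpolate at f ≈ 0.463 with slerp weights a = sin((1−f)δ)/sin δ ≈ 0.825, b = sin(fδ)/sin δ ≈ 0.742.
p = a·p₁ + b·p₂ ≈ (0.270, 0.331, -0.904); φ = arcsin(p_z) ≈ -64.68°, λ = atan2(p_y, p_x) ≈ 50.80°.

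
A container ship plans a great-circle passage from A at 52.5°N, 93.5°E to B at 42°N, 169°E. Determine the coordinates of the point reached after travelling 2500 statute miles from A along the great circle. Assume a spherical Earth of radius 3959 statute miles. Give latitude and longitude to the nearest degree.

Convert each endpoint to a unit vector on the sphere (x = cos φ cos λ, y = cos φ sin λ, z = sin φ).
The central angle between the endpoints is δ = arccos(p₁·p₂) ≈ 0.871 rad (49.9°). The total great-circle distance is δ·R ≈ 0.871 × 3959 ≈ 3448 mi, so the target fraction is f = 2500/3448 ≈ 0.725.
Interpolate at f ≈ 0.725 with slerp weights a = sin((1−f)δ)/sin δ ≈ 0.310, b = sin(fδ)/sin δ ≈ 0.772.
p = a·p₁ + b·p₂ ≈ (-0.575, 0.298, 0.762); φ = arcsin(p_z) ≈ 49.67°, λ = atan2(p_y, p_x) ≈ 152.60°.

≈ 50°N, 153°E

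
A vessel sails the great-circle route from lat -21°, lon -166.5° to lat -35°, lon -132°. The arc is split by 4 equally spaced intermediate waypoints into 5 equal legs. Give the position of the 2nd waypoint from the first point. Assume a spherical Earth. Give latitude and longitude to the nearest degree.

≈ lat -28°, lon -154°

From cos δ = sin φ₁ sin φ₂ + cos φ₁ cos φ₂ cos Δλ, the central angle is δ ≈ 0.581 rad (33.3°).
Interpolate at f = 2/5 with slerp weights a = sin((1−f)δ)/sin δ ≈ 0.622, b = sin(fδ)/sin δ ≈ 0.420.
p = a·p₁ + b·p₂ ≈ (-0.795, -0.391, -0.464); φ = arcsin(p_z) ≈ -27.63°, λ = atan2(p_y, p_x) ≈ -153.81°.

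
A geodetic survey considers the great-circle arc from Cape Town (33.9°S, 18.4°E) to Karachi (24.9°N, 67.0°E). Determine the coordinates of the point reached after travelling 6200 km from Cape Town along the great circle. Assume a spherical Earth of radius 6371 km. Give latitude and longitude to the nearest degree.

Write both endpoints as unit vectors p₁, p₂ with components (cos φ cos λ, cos φ sin λ, sin φ).
The central angle between the endpoints is δ = arccos(p₁·p₂) ≈ 1.305 rad (74.7°). The total great-circle distance is δ·R ≈ 1.305 × 6371 ≈ 8312 km, so the target fraction is f = 6200/8312 ≈ 0.746.
Interpolate at f ≈ 0.746 with slerp weights a = sin((1−f)δ)/sin δ ≈ 0.337, b = sin(fδ)/sin δ ≈ 0.857.
p = a·p₁ + b·p₂ ≈ (0.569, 0.804, 0.173); φ = arcsin(p_z) ≈ 9.94°, λ = atan2(p_y, p_x) ≈ 54.69°.

≈ 10°N, 55°E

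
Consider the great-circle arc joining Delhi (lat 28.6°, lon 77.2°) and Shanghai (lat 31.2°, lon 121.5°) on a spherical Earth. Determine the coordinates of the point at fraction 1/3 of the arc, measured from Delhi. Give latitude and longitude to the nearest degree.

≈ lat 31°, lon 92°

From cos δ = sin φ₁ sin φ₂ + cos φ₁ cos φ₂ cos Δλ, the central angle is δ ≈ 0.667 rad (38.2°).
Interpolate at f = 1/3 with slerp weights a = sin((1−f)δ)/sin δ ≈ 0.695, b = sin(fδ)/sin δ ≈ 0.356.
p = a·p₁ + b·p₂ ≈ (-0.024, 0.855, 0.518); φ = arcsin(p_z) ≈ 31.17°, λ = atan2(p_y, p_x) ≈ 91.61°.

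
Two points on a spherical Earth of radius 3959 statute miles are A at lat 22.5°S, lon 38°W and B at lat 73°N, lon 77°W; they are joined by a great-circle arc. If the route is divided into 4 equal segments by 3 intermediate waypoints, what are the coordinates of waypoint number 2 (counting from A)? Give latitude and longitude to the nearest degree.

Convert each endpoint to a unit vector on the sphere (x = cos φ cos λ, y = cos φ sin λ, z = sin φ).
The central angle between the endpoints is δ = arccos(p₁·p₂) ≈ 1.727 rad (99.0°).
Interpolate at f = 2/4 with slerp weights a = sin((1−f)δ)/sin δ ≈ 0.770, b = sin(fδ)/sin δ ≈ 0.770.
p = a·p₁ + b·p₂ ≈ (0.611, -0.657, 0.442); φ = arcsin(p_z) ≈ 26.20°, λ = atan2(p_y, p_x) ≈ -47.08°.

≈ lat 26°N, lon 47°W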